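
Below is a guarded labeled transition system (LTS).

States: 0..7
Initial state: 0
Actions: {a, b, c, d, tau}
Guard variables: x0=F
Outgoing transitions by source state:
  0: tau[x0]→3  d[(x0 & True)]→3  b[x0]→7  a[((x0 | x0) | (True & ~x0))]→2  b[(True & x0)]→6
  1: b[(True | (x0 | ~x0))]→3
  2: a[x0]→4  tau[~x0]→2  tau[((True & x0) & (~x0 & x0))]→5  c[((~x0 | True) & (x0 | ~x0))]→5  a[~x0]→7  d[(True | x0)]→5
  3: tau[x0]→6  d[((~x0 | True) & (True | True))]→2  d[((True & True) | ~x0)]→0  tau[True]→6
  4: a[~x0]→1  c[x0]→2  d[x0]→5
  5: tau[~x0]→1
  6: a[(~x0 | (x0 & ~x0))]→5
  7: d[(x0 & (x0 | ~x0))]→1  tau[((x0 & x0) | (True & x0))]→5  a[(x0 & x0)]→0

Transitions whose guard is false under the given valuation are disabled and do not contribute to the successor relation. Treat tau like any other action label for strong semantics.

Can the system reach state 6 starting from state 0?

Answer: REACHABLE

Analysis:
12 transition(s) survive guard evaluation.
L0 = {0}
L1 = {2}  total {0,2}
L2 = {5,7}  total {0,2,5,7}
L3 = {1}  total {0,1,2,5,7}
L4 = {3}  total {0,1,2,3,5,7}
L5 = {6}  total {0,1,2,3,5,6,7}
R = {0,1,2,3,5,6,7}
Path to 6: a·c·tau·b·tau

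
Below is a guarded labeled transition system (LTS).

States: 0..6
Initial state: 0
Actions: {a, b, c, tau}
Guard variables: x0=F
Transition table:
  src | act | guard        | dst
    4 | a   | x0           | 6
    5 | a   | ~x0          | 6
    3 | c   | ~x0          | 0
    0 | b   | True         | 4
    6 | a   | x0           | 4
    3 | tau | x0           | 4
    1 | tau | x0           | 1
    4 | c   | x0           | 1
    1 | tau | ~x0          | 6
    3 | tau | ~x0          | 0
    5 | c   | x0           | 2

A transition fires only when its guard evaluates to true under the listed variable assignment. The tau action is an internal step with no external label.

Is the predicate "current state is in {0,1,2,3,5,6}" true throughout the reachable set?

Answer: INVARIANT VIOLATED at state 4

Analysis:
Safe = {0,1,2,3,5,6}
R = {0,4}
  0: ok
  4: outside
witness against invariant: b → 4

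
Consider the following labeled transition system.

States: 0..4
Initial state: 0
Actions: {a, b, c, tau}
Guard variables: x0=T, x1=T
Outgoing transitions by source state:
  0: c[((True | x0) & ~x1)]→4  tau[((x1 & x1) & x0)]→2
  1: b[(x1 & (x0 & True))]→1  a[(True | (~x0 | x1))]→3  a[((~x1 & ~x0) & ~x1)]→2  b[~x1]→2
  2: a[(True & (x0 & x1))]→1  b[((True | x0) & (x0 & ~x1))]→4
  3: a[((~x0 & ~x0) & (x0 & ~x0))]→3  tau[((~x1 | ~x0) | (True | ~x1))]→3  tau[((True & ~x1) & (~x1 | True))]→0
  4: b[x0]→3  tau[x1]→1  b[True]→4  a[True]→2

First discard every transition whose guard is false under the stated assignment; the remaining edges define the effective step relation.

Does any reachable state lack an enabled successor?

Reach set: {0,1,2,3}
  0: tau→2  [1 out]
  1: a→3  b→1  [2 out]
  2: a→1  [1 out]
  3: tau→3  [1 out]

Answer: DEADLOCK-FREE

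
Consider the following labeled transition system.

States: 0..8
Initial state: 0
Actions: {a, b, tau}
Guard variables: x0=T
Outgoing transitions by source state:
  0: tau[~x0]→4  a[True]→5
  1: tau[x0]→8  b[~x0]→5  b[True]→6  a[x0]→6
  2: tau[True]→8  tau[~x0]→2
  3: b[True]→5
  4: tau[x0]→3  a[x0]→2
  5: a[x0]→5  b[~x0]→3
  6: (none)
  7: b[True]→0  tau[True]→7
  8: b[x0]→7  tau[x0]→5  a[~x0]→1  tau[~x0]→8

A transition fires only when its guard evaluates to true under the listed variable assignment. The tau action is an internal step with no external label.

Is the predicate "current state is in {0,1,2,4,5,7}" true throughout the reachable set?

Inv-set: {0,1,2,4,5,7}
Reach set: {0,5}
  0: ✓
  5: ✓

Answer: INVARIANT HOLDS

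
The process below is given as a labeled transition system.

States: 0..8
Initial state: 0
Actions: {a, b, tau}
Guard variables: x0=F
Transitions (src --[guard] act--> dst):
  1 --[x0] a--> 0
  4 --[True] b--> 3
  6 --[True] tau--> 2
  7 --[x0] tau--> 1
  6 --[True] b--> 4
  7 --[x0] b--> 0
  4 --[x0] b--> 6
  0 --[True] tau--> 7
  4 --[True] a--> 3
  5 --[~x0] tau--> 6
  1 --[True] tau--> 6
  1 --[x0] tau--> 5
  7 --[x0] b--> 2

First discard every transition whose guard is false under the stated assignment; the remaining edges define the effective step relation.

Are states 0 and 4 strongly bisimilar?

Refine partition for ~:
  round 0: {{0,1,2,3,4,5,6,7,8}}
  round 1: {{0,1,5},{2,3,7,8},{4},{6}}
  round 2: {{0},{1,5},{2,3,7,8},{4},{6}}
5 equivalence class(es) (converged in 3)
[0]={0}  [4]={4}

Answer: NOT BISIMILAR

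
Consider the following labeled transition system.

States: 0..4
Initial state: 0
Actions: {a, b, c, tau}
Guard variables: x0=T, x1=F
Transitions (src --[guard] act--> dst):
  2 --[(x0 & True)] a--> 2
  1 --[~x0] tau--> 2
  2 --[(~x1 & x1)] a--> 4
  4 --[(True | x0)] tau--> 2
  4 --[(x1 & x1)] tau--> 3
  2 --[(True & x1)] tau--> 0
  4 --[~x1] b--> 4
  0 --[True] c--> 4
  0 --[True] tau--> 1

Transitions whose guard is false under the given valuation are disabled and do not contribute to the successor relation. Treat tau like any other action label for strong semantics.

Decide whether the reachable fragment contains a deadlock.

Reachable = {0,1,2,4}
  0: c→4  tau→1  [2 exit(s)]
  1: ∅  [STUCK]
  2: a→2  [1 exit(s)]
  4: b→4  tau→2  [2 exit(s)]
witness 1: tau

Answer: DEADLOCK at state 1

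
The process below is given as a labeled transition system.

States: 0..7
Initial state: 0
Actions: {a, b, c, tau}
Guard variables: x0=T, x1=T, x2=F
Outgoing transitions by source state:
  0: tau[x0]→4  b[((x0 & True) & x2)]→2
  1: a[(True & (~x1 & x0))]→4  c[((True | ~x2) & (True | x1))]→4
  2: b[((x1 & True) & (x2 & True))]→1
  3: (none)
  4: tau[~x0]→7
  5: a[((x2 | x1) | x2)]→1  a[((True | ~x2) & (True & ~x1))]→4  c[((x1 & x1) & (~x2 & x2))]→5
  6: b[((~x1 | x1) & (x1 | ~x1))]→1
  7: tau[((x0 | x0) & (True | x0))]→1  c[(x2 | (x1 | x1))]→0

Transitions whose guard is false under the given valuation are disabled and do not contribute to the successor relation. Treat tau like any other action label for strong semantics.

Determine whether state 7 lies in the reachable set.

Answer: UNREACHABLE

Analysis:
After dropping false guards: 6 live edges.
depth 0: {0}
depth 1: {4}  now seen {0,4}
Reachable = {0,4}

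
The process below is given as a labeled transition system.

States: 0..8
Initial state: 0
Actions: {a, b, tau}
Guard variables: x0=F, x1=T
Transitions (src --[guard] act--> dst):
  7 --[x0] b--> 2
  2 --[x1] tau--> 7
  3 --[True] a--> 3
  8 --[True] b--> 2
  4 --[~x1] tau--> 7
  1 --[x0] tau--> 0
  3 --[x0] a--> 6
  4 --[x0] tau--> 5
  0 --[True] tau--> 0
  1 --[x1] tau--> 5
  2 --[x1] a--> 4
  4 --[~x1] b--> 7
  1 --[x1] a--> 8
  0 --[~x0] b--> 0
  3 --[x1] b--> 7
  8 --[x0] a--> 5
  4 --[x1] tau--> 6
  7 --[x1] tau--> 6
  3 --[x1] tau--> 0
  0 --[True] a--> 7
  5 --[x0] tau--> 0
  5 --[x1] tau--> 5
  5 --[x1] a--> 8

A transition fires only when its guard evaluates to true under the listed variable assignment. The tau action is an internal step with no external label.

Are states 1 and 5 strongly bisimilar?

Answer: BISIMILAR

Working:
Refine partition for ~:
  P[0] = {{0,1,2,3,4,5,6,7,8}}
  P[1] = {{0,3},{1,2,5},{4,7},{6},{8}}
  P[2] = {{0},{1,5},{2},{3},{4,7},{6},{8}}
stable after 3 split(s): 7 block(s)
1∈{1,5}, 5∈{1,5}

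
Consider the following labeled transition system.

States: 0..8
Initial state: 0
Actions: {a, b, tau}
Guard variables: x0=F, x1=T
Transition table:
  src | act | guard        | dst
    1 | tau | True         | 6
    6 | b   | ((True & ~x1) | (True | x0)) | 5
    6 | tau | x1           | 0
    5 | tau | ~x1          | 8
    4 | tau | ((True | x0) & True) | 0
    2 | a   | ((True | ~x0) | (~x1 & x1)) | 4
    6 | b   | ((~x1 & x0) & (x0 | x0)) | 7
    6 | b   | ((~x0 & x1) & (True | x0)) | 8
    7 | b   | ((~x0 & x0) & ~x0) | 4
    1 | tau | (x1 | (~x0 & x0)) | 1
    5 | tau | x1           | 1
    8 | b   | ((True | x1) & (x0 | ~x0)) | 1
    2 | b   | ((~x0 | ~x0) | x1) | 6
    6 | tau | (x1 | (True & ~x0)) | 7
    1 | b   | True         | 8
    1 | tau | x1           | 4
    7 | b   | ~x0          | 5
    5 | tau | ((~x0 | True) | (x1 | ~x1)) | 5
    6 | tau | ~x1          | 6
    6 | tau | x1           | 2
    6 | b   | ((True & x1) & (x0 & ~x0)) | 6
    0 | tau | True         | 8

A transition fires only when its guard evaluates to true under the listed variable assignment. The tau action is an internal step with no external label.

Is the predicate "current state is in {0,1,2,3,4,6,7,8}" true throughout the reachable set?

Inv-set: {0,1,2,3,4,6,7,8}
R = {0,1,2,4,5,6,7,8}
  0: safe
  1: safe
  2: safe
  4: safe
  5: VIOLATES
  6: safe
  7: safe
  8: safe
reach 5 via tau·b·tau·b — violates

Answer: INVARIANT VIOLATED at state 5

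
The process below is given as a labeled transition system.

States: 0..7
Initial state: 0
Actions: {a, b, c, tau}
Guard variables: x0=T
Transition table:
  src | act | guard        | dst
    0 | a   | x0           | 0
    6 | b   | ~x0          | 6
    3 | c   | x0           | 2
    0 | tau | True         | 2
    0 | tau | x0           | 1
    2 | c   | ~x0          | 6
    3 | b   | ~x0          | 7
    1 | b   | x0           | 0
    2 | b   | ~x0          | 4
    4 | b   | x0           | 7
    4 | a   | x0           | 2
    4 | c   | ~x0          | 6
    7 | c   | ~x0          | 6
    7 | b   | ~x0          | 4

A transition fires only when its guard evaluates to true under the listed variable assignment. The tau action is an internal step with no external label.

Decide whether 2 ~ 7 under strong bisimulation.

Compute ~ classes (split until stable):
  round 0: {{0,1,2,3,4,5,6,7}}
  round 1: {{0},{1},{2,5,6,7},{3},{4}}
Fixed point at round 2; 5 class(es).
2∈{2,5,6,7}, 7∈{2,5,6,7}

Answer: BISIMILAR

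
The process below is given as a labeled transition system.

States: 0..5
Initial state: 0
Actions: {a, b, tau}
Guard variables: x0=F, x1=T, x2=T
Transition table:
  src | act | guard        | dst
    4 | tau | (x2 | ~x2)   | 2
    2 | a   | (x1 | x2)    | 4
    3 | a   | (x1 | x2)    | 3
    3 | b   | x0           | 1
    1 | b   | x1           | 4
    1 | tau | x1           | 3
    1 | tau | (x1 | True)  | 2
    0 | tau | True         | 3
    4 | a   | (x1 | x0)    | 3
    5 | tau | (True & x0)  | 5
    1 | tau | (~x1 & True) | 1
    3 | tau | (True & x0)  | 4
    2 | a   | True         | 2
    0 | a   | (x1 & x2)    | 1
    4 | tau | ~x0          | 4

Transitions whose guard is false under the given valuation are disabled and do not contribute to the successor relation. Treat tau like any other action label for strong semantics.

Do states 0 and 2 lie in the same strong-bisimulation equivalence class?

Refine partition for ~:
  round 0: {{0,1,2,3,4,5}}
  round 1: {{0,4},{1},{2,3},{5}}
  round 2: {{0},{1},{2},{3},{4},{5}}
6 equivalence class(es) (converged in 3)
class of 0: {0}; class of 2: {2}

Answer: NOT BISIMILAR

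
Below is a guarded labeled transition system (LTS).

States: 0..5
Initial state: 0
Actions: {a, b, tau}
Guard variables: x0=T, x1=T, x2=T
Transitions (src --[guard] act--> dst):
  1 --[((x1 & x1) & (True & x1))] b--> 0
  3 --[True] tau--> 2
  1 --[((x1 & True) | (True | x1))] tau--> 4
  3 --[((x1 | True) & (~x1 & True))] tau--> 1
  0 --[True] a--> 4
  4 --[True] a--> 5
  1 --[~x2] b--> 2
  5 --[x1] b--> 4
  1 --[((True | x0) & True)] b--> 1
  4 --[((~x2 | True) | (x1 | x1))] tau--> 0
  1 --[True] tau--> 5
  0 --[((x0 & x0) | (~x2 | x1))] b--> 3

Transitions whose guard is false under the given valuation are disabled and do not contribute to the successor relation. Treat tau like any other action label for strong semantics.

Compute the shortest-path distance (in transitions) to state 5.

Answer: 2

Trace:
Breadth-first toward 5:
  Layer 0: {0}
  Layer 1: {3,4}
  Layer 2: {2,5}
5 enters at depth 2; path a·a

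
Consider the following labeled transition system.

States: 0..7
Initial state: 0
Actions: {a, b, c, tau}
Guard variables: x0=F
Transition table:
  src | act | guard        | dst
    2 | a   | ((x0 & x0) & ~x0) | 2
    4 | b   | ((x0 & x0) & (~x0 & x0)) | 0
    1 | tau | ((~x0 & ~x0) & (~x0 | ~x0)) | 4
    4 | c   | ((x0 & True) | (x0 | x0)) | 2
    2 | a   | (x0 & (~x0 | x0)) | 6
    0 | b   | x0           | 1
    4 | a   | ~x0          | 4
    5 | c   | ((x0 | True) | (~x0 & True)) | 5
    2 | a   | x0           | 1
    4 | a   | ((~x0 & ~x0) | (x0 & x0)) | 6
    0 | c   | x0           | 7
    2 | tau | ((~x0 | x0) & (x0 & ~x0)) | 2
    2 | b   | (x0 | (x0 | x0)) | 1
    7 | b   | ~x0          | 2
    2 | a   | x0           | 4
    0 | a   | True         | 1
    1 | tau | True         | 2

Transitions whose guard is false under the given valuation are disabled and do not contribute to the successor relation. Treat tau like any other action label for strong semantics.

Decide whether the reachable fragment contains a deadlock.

R = {0,1,2,4,6}
  0: a→1  [deg 1]
  1: tau→2  tau→4  [deg 2]
  2: ∅  [deadlock]
  4: a→4  a→6  [deg 2]
  6: ∅  [deadlock]
witness 2: a·tau

Answer: DEADLOCK at state 2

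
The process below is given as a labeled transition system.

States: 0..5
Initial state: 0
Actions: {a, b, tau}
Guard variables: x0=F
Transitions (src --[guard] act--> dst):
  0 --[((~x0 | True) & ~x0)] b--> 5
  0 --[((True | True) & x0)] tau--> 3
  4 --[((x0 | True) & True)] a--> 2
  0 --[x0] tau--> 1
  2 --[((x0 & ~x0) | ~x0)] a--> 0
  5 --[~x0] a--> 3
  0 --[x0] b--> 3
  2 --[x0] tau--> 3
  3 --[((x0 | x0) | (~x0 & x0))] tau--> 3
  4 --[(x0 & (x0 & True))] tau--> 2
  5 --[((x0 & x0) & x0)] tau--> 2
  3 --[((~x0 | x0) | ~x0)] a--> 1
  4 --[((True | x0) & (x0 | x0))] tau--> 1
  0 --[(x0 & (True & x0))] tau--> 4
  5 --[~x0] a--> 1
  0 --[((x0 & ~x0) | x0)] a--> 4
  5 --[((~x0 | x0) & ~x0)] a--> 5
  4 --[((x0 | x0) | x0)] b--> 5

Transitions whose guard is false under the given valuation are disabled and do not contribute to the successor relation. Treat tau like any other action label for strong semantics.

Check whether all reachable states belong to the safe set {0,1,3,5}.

Safe = {0,1,3,5}
Reachable = {0,1,3,5}
  0: safe
  1: safe
  3: safe
  5: safe

Answer: INVARIANT HOLDS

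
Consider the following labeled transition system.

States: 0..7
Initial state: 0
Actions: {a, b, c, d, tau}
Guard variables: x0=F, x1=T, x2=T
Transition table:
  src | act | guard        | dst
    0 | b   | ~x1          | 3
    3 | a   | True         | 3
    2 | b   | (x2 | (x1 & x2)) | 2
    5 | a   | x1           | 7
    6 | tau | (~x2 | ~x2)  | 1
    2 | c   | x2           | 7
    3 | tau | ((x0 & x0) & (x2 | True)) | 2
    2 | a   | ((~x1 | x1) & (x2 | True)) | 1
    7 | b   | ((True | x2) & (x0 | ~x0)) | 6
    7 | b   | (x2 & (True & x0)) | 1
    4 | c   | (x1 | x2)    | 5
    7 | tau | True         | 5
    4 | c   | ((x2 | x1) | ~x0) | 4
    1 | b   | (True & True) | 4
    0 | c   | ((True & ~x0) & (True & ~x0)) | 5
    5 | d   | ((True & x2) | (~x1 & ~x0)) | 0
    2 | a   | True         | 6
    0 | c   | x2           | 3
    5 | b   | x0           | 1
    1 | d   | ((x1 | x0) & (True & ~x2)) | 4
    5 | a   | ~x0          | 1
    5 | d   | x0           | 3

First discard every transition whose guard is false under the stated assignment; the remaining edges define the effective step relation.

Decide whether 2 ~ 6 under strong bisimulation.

Answer: NOT BISIMILAR

Trace:
Refine partition for ~:
  round 0: {{0,1,2,3,4,5,6,7}}
  round 1: {{0,4},{1},{2},{3},{5},{6},{7}}
  round 2: {{0},{1},{2},{3},{4},{5},{6},{7}}
Fixed point at round 3; 8 class(es).
2∈{2}, 6∈{6}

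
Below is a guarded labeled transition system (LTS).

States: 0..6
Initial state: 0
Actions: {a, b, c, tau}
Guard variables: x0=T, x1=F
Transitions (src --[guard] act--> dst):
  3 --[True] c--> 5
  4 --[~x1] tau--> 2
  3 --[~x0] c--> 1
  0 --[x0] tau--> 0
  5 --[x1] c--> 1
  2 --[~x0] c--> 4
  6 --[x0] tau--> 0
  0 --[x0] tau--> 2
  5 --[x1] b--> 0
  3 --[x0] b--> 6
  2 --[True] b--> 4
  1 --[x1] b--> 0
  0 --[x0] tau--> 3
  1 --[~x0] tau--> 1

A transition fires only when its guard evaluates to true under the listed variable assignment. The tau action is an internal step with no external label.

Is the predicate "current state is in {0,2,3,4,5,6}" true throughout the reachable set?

Answer: INVARIANT HOLDS

Working:
Inv-set: {0,2,3,4,5,6}
Reach set: {0,2,3,4,5,6}
  0: ok
  2: ok
  3: ok
  4: ok
  5: ok
  6: ok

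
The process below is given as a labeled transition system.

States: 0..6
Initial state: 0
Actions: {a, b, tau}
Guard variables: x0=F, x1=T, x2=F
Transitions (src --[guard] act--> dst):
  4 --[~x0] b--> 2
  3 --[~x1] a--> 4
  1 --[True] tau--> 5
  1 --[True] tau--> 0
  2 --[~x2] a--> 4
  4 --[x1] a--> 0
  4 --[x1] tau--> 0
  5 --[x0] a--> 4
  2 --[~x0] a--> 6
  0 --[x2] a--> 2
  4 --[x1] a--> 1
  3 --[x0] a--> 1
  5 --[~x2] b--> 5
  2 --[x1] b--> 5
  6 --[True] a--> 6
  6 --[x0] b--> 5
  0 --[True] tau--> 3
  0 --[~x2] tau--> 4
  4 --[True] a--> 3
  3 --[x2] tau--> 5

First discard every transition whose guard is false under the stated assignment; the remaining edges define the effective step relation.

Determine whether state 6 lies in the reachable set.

Guard filter leaves 14 enabled edge(s).
depth 0: {0}
depth 1: {3,4}  total {0,3,4}
depth 2: {1,2}  total {0,1,2,3,4}
depth 3: {5,6}  total {0,1,2,3,4,5,6}
R = {0,1,2,3,4,5,6}
Path to 6: tau·b·a

Answer: REACHABLE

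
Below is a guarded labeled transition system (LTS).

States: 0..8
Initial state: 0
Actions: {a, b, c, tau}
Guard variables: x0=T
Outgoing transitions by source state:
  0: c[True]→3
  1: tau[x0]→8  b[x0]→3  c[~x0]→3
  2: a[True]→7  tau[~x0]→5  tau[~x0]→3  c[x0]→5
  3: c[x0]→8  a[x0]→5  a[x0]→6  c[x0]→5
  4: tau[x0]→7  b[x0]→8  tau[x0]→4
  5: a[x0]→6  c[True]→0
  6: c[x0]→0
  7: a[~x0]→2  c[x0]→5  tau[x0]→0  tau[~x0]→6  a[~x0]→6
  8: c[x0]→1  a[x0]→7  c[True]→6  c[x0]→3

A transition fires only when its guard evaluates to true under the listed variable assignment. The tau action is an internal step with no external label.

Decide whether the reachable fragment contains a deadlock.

Answer: DEADLOCK-FREE

Analysis:
Reachable = {0,1,3,5,6,7,8}
  0: c→3  [deg 1]
  1: b→3  tau→8  [deg 2]
  3: a→5  a→6  c→5  c→8  [deg 4]
  5: a→6  c→0  [deg 2]
  6: c→0  [deg 1]
  7: c→5  tau→0  [deg 2]
  8: a→7  c→1  c→3  c→6  [deg 4]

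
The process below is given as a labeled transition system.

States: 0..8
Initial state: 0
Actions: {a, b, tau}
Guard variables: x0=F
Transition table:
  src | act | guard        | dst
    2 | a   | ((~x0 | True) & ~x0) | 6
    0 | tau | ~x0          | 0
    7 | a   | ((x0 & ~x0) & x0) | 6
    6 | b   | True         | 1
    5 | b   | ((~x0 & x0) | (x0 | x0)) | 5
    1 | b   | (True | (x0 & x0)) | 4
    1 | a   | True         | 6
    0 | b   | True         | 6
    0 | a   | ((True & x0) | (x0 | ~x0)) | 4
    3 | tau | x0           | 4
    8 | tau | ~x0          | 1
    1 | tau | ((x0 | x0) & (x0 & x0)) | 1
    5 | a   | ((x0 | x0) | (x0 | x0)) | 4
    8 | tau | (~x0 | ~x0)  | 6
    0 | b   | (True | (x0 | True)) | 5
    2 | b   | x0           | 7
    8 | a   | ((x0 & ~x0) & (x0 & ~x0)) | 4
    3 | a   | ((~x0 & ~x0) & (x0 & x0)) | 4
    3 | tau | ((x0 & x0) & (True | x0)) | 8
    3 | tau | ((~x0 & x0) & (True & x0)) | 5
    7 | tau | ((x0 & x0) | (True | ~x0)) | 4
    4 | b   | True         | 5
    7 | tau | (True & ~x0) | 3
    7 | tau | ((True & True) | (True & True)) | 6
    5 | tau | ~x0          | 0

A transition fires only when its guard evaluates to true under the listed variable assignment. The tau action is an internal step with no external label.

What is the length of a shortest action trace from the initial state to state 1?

Answer: 2

Trace:
Breadth-first toward 1:
  L0 = {0}
  L1 = {4,5,6}
  L2 = {1}
1 enters at depth 2; path b·b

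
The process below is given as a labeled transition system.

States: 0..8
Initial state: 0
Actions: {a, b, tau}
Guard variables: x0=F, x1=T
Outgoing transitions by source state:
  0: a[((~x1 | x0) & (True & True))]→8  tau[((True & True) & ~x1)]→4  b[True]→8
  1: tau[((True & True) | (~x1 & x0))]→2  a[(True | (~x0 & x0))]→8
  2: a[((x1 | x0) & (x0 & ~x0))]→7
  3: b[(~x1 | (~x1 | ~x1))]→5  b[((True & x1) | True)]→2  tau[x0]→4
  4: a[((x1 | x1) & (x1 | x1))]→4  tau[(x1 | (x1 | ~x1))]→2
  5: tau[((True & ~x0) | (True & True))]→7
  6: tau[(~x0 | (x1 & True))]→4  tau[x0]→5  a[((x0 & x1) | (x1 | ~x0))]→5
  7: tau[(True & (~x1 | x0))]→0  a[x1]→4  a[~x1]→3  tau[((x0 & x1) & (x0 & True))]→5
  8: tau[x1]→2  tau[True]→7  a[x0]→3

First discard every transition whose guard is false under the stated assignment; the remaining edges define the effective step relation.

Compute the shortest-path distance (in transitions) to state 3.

Answer: UNREACHABLE

Working:
BFS to 3:
  Layer 0: {0}
  Layer 1: {8}
  Layer 2: {2,7}
  Layer 3: {4}
3 never appears.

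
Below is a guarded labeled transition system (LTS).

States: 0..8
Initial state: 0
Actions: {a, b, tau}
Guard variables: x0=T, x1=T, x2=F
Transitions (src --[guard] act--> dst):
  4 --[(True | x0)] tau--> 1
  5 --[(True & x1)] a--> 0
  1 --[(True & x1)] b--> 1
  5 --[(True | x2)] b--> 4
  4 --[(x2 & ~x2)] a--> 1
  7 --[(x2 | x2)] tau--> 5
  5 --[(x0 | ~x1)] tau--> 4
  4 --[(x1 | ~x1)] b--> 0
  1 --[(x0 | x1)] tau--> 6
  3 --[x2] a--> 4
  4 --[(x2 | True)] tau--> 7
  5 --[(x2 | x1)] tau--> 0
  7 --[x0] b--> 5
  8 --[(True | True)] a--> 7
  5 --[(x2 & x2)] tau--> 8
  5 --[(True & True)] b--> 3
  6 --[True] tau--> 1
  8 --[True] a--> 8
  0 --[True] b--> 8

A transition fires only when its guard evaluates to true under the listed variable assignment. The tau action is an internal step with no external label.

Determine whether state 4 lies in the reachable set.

Answer: REACHABLE

Trace:
After dropping false guards: 15 live edges.
Layer 0: {0}
Layer 1: {8}  total {0,8}
Layer 2: {7}  total {0,7,8}
Layer 3: {5}  total {0,5,7,8}
Layer 4: {3,4}  total {0,3,4,5,7,8}
Layer 5: {1}  total {0,1,3,4,5,7,8}
Layer 6: {6}  total {0,1,3,4,5,6,7,8}
Reach set: {0,1,3,4,5,6,7,8}
trace reaching 4: b·a·b·b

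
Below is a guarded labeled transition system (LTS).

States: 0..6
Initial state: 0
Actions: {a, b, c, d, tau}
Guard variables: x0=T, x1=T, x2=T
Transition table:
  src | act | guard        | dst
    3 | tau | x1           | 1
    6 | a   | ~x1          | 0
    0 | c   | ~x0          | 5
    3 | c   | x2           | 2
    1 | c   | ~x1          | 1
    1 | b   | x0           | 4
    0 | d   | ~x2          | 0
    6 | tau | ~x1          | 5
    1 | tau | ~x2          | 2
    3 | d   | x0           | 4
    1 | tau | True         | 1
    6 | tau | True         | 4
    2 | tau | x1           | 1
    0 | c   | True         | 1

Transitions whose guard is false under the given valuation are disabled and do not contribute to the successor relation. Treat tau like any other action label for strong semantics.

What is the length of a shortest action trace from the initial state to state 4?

Answer: 2

Working:
Layered search for 4:
  depth 0: {0}
  depth 1: {1}
  depth 2: {4}
depth(4)=2, e.g. c·b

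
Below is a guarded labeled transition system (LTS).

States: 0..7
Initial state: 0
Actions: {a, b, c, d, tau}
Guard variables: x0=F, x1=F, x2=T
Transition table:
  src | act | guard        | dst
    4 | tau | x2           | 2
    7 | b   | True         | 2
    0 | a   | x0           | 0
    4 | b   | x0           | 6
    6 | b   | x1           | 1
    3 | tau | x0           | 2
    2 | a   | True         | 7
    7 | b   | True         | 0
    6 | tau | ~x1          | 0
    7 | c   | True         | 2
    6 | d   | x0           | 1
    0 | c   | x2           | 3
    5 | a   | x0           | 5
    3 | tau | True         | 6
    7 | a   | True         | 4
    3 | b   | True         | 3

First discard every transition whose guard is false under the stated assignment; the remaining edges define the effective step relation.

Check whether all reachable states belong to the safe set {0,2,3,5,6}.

Answer: INVARIANT HOLDS

Trace:
Inv-set: {0,2,3,5,6}
R = {0,3,6}
  0: ✓
  3: ✓
  6: ✓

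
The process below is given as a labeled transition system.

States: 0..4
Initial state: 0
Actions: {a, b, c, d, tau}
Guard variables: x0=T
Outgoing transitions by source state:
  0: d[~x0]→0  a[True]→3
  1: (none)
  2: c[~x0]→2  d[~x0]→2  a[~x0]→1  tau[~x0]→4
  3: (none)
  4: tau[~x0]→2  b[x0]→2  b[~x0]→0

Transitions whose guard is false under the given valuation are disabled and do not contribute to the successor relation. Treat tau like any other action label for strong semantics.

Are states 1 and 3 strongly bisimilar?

Answer: BISIMILAR

Analysis:
Compute ~ classes (split until stable):
  P[0] = {{0,1,2,3,4}}
  P[1] = {{0},{1,2,3},{4}}
Fixed point at round 2; 3 class(es).
[1]={1,2,3}  [3]={1,2,3}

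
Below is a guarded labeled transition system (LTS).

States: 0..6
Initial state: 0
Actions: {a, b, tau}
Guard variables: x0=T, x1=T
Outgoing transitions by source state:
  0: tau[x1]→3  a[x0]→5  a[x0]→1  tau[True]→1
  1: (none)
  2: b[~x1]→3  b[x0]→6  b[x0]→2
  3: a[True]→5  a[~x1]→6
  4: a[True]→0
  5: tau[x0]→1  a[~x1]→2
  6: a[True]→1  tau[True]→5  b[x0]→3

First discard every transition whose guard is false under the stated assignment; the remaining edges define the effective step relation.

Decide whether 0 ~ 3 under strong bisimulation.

Answer: NOT BISIMILAR

Analysis:
Bisimulation quotient by refinement:
  round 0: {{0,1,2,3,4,5,6}}
  round 1: {{0},{1},{2},{3,4},{5},{6}}
  round 2: {{0},{1},{2},{3},{4},{5},{6}}
7 equivalence class(es) (converged in 3)
[0]={0}  [3]={3}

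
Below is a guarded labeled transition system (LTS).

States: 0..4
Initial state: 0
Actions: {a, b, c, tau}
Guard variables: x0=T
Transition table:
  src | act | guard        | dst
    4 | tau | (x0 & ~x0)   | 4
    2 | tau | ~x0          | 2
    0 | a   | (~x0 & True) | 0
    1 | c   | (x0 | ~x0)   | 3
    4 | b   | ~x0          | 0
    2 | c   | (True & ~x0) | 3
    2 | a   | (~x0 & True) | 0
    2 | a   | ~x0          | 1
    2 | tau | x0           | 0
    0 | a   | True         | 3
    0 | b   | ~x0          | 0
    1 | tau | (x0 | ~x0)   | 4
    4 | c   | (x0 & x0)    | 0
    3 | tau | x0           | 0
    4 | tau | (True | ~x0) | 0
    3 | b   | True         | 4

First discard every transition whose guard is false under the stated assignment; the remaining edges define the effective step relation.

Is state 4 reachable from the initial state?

Answer: REACHABLE

Trace:
8 transition(s) survive guard evaluation.
depth 0: {0}
depth 1: {3}  cumulative {0,3}
depth 2: {4}  cumulative {0,3,4}
R = {0,3,4}
trace reaching 4: a·b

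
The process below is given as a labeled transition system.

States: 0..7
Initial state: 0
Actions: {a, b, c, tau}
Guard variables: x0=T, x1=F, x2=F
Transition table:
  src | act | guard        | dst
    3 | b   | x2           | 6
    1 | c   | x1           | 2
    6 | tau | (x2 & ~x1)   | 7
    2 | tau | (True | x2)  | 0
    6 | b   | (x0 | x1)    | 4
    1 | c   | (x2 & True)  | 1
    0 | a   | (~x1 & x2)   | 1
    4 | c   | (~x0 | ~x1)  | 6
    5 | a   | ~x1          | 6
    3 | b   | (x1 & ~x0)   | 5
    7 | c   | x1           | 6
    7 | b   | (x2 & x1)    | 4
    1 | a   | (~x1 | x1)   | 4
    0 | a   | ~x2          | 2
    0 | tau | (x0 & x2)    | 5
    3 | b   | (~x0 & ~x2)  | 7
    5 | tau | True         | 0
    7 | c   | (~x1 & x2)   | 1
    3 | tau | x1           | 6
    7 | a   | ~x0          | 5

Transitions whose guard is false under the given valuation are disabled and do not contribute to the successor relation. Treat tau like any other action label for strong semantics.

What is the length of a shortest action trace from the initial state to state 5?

Answer: UNREACHABLE

Working:
Layered search for 5:
  L0 = {0}
  L1 = {2}
5 never appears.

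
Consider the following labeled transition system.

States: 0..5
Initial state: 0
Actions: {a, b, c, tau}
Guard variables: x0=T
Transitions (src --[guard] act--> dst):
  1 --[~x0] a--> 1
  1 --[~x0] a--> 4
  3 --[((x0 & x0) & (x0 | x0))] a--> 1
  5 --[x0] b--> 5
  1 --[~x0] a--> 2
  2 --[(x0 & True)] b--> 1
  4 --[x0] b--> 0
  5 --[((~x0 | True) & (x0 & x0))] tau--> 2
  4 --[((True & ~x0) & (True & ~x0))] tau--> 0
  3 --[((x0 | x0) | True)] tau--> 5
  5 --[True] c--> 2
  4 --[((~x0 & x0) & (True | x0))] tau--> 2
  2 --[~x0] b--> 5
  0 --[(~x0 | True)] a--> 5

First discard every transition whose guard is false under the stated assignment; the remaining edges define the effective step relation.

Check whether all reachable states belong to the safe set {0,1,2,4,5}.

Answer: INVARIANT HOLDS

Working:
Safe = {0,1,2,4,5}
Reach set: {0,1,2,5}
  0: ok
  1: ok
  2: ok
  5: ok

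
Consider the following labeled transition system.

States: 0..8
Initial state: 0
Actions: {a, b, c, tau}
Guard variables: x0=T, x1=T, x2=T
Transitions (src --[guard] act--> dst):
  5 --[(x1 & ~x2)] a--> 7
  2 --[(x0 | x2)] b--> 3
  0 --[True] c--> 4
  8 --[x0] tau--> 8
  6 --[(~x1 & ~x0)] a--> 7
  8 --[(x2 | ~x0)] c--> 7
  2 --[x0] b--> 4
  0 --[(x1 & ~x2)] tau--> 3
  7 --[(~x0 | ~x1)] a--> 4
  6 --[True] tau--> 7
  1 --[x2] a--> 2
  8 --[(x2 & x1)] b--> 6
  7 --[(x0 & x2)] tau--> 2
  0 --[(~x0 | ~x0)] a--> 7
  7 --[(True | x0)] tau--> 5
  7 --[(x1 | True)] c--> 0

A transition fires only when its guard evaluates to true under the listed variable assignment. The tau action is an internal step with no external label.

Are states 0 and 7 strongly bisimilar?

Answer: NOT BISIMILAR

Analysis:
Bisimulation quotient by refinement:
  round 0: {{0,1,2,3,4,5,6,7,8}}
  round 1: {{0},{1},{2},{3,4,5},{6},{7},{8}}
7 equivalence class(es) (converged in 2)
class of 0: {0}; class of 7: {7}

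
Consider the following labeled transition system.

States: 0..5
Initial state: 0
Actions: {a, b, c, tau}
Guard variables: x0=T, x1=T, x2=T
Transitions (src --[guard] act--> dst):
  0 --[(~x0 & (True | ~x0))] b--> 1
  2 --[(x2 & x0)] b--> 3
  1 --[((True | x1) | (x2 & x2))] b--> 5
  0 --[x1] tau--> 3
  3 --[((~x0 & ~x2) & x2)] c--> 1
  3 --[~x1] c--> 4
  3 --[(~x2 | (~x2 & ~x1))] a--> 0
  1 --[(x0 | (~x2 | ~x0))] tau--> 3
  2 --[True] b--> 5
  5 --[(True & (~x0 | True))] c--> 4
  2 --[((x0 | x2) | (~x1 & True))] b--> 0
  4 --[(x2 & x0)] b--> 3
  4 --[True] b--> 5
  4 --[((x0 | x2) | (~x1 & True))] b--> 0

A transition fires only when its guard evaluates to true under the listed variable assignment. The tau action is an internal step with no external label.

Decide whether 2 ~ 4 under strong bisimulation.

Answer: BISIMILAR

Trace:
Refine partition for ~:
  π0 = {{0,1,2,3,4,5}}
  π1 = {{0},{1},{2,4},{3},{5}}
5 equivalence class(es) (converged in 2)
class of 2: {2,4}; class of 4: {2,4}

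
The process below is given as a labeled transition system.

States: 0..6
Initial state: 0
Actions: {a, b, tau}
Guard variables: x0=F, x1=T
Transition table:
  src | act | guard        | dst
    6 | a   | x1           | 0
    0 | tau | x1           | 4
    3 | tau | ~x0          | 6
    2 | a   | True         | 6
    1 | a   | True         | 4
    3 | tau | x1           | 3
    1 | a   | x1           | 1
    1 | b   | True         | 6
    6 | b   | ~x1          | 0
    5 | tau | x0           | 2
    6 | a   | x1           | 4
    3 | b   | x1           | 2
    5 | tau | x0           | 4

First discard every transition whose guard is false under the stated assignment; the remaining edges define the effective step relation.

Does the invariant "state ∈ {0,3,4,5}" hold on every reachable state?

Answer: INVARIANT HOLDS

Analysis:
Allowed set {0,3,4,5}
R = {0,4}
  0: ok
  4: ok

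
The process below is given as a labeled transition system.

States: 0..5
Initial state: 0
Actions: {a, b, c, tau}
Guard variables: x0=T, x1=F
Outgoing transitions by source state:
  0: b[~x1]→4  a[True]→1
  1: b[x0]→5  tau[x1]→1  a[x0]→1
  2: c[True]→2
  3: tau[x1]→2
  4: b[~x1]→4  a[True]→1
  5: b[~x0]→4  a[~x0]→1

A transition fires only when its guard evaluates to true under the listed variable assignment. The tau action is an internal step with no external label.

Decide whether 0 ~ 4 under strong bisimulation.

Answer: BISIMILAR

Analysis:
Refine partition for ~:
  round 0: {{0,1,2,3,4,5}}
  round 1: {{0,1,4},{2},{3,5}}
  round 2: {{0,4},{1},{2},{3,5}}
stable after 3 split(s): 4 block(s)
0∈{0,4}, 4∈{0,4}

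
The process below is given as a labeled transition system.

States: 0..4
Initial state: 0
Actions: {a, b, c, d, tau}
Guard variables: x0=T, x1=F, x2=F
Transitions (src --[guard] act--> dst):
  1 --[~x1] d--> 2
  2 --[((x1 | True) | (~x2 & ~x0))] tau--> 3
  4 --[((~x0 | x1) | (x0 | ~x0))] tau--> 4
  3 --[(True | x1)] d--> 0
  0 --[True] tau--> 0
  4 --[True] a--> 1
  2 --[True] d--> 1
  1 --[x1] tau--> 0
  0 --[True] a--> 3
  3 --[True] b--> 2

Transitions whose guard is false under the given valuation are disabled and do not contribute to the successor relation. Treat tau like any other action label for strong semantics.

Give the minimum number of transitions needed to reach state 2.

Answer: 2

Trace:
Layered search for 2:
  Layer 0: {0}
  Layer 1: {3}
  Layer 2: {2}
first hit 2 at d=2 via a·b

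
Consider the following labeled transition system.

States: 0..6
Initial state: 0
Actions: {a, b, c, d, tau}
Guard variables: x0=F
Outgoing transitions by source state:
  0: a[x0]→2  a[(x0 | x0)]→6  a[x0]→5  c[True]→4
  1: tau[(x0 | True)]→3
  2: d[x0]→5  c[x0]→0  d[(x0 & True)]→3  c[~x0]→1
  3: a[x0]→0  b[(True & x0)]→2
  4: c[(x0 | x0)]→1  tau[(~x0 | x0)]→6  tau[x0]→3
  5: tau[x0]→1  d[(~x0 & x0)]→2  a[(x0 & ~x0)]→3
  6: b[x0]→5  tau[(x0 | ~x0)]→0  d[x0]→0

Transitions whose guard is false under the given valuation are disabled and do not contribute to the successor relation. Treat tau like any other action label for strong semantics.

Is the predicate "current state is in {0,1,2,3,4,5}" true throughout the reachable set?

Answer: INVARIANT VIOLATED at state 6

Analysis:
Inv-set: {0,1,2,3,4,5}
R = {0,4,6}
  0: safe
  4: safe
  6: outside
counterexample path to 6: c·tau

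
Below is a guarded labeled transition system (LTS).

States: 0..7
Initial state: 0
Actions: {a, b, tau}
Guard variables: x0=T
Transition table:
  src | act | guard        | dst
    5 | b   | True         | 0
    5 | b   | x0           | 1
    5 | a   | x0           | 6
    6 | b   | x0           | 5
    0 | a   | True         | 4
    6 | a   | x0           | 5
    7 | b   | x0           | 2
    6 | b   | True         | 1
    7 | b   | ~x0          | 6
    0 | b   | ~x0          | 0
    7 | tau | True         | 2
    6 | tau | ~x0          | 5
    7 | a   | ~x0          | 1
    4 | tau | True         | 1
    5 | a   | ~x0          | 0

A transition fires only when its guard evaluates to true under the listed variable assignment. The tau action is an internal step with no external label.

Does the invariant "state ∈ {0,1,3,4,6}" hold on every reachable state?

Safe = {0,1,3,4,6}
R = {0,1,4}
  0: safe
  1: safe
  4: safe

Answer: INVARIANT HOLDS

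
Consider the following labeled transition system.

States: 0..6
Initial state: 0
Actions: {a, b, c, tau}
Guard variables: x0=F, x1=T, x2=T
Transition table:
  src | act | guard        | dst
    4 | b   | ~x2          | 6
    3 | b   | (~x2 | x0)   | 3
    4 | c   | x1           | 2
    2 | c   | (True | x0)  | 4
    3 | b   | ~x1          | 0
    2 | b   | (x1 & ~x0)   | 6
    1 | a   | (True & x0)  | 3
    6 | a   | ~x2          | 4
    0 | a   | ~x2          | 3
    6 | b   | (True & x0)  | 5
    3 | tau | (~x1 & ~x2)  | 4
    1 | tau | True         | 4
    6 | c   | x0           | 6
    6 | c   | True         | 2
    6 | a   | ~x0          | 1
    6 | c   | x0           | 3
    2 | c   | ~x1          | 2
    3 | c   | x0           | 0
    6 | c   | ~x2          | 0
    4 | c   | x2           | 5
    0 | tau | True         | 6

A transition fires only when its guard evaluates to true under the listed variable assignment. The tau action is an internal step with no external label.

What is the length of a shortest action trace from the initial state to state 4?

Breadth-first toward 4:
  Layer 0: {0}
  Layer 1: {6}
  Layer 2: {1,2}
  Layer 3: {4}
first hit 4 at d=3 via tau·a·tau

Answer: 3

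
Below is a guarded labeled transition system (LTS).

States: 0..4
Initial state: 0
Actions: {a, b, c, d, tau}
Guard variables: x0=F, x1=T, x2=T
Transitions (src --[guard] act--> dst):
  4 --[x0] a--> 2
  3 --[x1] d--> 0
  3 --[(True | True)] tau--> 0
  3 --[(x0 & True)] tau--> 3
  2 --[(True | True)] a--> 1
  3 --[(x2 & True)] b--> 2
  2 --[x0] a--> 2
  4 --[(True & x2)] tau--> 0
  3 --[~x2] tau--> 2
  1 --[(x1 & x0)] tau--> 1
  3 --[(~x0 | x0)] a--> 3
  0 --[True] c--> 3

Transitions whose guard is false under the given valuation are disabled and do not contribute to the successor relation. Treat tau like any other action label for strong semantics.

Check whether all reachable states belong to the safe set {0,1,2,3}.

Answer: INVARIANT HOLDS

Working:
Allowed set {0,1,2,3}
Reach set: {0,1,2,3}
  0: safe
  1: safe
  2: safe
  3: safe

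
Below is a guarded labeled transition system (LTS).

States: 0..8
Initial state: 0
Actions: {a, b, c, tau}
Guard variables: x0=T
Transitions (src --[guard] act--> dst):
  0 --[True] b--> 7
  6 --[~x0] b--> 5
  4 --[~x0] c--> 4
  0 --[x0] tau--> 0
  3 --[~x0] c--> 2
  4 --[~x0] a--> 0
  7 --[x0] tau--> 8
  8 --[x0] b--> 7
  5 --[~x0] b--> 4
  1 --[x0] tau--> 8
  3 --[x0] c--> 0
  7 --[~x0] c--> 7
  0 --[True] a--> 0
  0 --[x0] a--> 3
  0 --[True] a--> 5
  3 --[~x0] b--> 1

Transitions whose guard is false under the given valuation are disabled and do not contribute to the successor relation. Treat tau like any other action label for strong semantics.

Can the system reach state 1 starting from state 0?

Guard filter leaves 9 enabled edge(s).
depth 0: {0}
depth 1: {3,5,7}  total {0,3,5,7}
depth 2: {8}  total {0,3,5,7,8}
Reachable = {0,3,5,7,8}

Answer: UNREACHABLE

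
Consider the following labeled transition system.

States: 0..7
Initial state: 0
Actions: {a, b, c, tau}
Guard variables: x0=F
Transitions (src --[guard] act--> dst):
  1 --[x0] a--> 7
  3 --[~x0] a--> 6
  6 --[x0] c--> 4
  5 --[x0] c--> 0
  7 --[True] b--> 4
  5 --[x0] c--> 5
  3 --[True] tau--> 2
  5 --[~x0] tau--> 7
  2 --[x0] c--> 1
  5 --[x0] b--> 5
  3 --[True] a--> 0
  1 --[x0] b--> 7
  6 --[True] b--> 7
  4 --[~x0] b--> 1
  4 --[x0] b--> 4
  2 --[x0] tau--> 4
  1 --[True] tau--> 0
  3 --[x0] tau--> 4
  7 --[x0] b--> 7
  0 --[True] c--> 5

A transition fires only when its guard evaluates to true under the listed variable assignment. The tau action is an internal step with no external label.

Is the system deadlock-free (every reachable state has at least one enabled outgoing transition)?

R = {0,1,4,5,7}
  0: c→5  [deg 1]
  1: tau→0  [deg 1]
  4: b→1  [deg 1]
  5: tau→7  [deg 1]
  7: b→4  [deg 1]

Answer: DEADLOCK-FREE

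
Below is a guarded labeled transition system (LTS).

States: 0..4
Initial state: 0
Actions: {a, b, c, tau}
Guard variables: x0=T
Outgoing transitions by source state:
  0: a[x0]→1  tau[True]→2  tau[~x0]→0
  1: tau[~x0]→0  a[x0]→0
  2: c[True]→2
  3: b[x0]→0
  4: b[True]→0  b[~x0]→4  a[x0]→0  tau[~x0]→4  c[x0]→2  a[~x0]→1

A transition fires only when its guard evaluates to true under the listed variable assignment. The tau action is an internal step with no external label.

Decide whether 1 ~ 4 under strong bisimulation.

Refine partition for ~:
  P[0] = {{0,1,2,3,4}}
  P[1] = {{0},{1},{2},{3},{4}}
Fixed point at round 2; 5 class(es).
class of 1: {1}; class of 4: {4}

Answer: NOT BISIMILAR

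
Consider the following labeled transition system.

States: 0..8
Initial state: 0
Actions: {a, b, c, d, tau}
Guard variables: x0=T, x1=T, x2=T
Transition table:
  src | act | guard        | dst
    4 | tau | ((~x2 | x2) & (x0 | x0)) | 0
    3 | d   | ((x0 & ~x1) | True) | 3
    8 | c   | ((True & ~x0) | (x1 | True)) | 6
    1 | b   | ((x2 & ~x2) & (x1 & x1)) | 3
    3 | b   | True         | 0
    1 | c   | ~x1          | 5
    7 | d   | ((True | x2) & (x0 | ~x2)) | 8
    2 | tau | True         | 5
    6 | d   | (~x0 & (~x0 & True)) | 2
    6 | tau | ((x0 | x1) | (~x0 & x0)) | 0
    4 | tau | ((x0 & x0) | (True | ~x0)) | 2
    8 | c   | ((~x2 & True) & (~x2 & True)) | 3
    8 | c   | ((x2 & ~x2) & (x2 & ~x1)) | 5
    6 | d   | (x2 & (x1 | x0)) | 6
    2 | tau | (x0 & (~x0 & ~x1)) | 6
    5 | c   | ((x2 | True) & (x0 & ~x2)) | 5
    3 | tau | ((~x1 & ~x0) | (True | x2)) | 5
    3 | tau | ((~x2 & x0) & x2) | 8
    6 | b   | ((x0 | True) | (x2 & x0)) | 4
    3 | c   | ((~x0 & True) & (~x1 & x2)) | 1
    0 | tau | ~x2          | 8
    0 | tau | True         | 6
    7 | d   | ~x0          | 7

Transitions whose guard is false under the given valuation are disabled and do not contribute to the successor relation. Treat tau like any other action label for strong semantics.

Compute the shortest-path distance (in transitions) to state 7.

Layered search for 7:
  depth 0: {0}
  depth 1: {6}
  depth 2: {4}
  depth 3: {2}
  depth 4: {5}
7 never appears.

Answer: UNREACHABLE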